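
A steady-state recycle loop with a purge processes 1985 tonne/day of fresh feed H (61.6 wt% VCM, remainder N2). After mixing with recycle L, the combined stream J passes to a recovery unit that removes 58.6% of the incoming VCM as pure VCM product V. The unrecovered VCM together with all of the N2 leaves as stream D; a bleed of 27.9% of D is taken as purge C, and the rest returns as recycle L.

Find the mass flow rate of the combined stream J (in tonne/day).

N2 enters only via H and leaves only via the purge: 1985×0.384 = 0.279×(N2 in D), and the recovery unit passes all N2, so N2 in J = N2 in D = 2732 tonne/day.
VCM in J: m_A = 1985×0.616 + (1−0.279)·(1−0.586)·m_A, so m_A = 1222.8/0.7015 = 1743 tonne/day.
J = 1743 + 2732 = 4475.1 tonne/day.

4475 tonne/day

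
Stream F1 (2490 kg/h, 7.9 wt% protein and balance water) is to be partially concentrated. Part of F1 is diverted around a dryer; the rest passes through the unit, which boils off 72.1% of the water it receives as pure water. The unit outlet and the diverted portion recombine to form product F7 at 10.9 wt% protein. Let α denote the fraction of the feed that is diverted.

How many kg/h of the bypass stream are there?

1458 kg/h

All 2490×0.079 = 196.71 kg/h of protein reaches F7, so F7 = 196.71/0.109 = 1804.7 kg/h and vapour = 685.32 kg/h.
The evaporator receives (1−α)·2490 of feed at 0.921 water and removes 0.721 of that water:
0.721×0.921×(1−α)×2490 = 685.32
(1−α) = 685.32/1653.5 = 0.4145;  α = 0.5855.
Bypass flow = 0.5855×2490 = 1458 kg/h.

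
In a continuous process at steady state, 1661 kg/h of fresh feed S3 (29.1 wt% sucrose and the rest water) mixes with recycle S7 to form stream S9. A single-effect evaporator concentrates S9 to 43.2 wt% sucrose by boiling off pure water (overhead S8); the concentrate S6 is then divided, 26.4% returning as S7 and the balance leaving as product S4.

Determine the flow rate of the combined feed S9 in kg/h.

Overall sucrose balance (none leaves overhead): sucrose in fresh feed = sucrose in product, i.e. 1661×0.291 = (1−0.264)·S6·0.432.
S6 = 483.35/(0.432×0.736) = 1520.2 kg/h.
Recycle S7 = 0.264×1520.2 = 401.33 kg/h.
Combined feed S9 = 1661 + 401.33 = 2062.3 kg/h.

2062 kg/h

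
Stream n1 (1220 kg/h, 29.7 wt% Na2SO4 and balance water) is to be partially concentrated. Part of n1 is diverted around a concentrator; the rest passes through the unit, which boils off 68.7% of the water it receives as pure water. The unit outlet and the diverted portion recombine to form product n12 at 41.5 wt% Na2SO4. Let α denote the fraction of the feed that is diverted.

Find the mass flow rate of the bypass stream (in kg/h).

501.7 kg/h

All 1220×0.297 = 362.34 kg/h of Na2SO4 reaches n12, so n12 = 362.34/0.415 = 873.11 kg/h and vapour = 346.89 kg/h.
The evaporator receives (1−α)·1220 of feed at 0.703 water and removes 0.687 of that water:
0.687×0.703×(1−α)×1220 = 346.89
(1−α) = 346.89/589.21 = 0.5887;  α = 0.4113.
Bypass flow = 0.4113×1220 = 501.74 kg/h.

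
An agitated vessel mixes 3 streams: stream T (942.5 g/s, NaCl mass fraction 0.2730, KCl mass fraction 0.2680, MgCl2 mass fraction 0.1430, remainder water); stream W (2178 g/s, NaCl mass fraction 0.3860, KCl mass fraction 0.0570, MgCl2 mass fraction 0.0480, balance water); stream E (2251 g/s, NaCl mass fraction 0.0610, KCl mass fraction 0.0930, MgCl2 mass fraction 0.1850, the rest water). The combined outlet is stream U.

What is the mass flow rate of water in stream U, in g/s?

water out = water in = 942.5×0.316 + 2178×0.509 + 2251×0.661 = 2894.3 g/s.

2894 g/s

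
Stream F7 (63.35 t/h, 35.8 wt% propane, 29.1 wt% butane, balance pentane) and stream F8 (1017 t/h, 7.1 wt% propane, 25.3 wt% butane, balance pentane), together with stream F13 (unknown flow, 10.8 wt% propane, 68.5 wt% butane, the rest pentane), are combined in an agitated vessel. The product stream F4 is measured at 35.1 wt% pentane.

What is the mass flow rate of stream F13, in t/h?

2295 t/h

Let F13 be the unknown flow. Total out = 1080.3 + F13.
pentane balance: 709.73 + 0.207·F13 = 0.351·(1080.3 + F13)
(0.207 − 0.351)·F13 = 0.351×1080.3 − 709.73 = -330.53
F13 = -330.53 / -0.144 = 2295.3 t/h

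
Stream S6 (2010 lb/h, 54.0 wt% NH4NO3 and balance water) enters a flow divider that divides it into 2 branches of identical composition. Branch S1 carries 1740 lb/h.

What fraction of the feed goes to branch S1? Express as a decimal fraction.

0.866

Fraction to S1 = 1740/2010 = 0.8657.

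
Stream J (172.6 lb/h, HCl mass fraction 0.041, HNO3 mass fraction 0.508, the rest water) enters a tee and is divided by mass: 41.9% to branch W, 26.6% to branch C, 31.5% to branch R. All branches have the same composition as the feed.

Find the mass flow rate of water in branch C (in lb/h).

Branch C total = 0.266×172.6 = 45.912 lb/h.
water in C = 0.451×45.912 = 20.706 lb/h.

20.71 lb/h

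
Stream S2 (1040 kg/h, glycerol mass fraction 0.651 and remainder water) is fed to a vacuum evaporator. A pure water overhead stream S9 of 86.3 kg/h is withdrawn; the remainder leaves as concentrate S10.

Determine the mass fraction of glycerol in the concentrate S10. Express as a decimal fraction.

0.710

glycerol is not removed: 1040×0.651 = 677.04 kg/h of glycerol enters S10.
Concentrate = 1040 − 86.3 = 953.7 kg/h.
Mass fraction = 677.04/953.7 = 0.710.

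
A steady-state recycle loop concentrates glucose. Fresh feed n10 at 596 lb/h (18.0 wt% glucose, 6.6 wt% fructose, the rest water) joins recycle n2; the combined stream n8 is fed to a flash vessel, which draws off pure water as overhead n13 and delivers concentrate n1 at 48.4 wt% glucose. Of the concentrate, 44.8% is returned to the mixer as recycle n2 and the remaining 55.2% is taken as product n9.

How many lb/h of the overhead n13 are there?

Overall glucose balance (none leaves overhead): glucose in fresh feed = glucose in product, i.e. 596×0.180 = (1−0.448)·n1·0.484.
n1 = 107.28/(0.484×0.552) = 401.55 lb/h.
Recycle n2 = 0.448×401.55 = 179.89 lb/h.
Combined feed n8 = 596 + 179.89 = 775.89 lb/h.
Overhead n13 = n8 − n1 = 775.89 − 401.55 = 374.35 lb/h.

374.3 lb/h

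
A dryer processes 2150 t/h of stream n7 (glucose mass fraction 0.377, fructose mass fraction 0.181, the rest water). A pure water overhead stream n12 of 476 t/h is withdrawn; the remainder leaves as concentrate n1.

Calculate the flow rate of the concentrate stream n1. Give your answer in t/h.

1674 t/h

Concentrate = 2150 − 476 = 1674 t/h.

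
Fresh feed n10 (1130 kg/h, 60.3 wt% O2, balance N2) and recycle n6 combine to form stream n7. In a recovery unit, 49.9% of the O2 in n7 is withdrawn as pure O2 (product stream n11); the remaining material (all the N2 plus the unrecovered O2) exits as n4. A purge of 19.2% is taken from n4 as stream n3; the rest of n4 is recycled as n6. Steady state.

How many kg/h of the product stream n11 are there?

571.3 kg/h

O2 in n7: m_A = 1130×0.603 + (1−0.192)·(1−0.499)·m_A, so m_A = 681.39/0.5952 = 1144.8 kg/h.
Product n11 = 0.499×1144.8 = 571.27 kg/h.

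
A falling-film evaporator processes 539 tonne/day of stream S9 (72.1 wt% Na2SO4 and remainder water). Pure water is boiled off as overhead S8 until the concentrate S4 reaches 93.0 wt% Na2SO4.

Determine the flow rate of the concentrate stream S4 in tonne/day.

Na2SO4 is conserved: 539×0.721 = 388.62 tonne/day all reports to the concentrate.
Concentrate = 388.62/(target fraction) = 417.87 tonne/day.

417.9 tonne/day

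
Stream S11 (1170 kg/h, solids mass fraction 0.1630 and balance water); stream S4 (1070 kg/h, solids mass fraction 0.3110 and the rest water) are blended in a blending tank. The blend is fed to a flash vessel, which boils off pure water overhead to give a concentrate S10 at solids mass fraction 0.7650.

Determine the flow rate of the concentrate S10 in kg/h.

684.3 kg/h

solids entering = 1170×0.163 + 1070×0.311 = 523.48 kg/h.
All solids reports to S10, so S10 = 523.48/0.765 = 684.29 kg/h.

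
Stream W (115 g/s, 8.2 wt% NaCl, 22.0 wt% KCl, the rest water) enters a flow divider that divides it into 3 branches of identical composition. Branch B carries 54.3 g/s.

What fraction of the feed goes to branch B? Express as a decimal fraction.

0.472

Fraction to B = 54.3/115 = 0.4722.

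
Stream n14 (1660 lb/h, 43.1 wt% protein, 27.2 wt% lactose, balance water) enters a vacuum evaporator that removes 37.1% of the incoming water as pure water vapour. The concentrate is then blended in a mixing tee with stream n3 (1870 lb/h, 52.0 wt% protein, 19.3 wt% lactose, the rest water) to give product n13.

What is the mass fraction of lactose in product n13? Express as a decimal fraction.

0.243

Vapour removed = 0.371×0.297×1660 = 182.91 lb/h; concentrate = 1477.1 lb/h.
lactose reaching the mixer = 451.52 (from concentrate) + 1870×0.193 = 812.43 lb/h.
Product flow = 1477.1 + 1870 = 3347.1 lb/h; lactose fraction = 0.243.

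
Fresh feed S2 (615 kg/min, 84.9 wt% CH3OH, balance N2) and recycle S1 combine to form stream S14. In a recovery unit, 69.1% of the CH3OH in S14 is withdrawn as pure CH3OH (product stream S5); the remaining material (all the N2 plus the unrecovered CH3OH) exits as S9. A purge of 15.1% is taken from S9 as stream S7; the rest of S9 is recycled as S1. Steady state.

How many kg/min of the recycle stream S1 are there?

N2 enters only via S2 and leaves only via the purge: 615×0.151 = 0.151×(N2 in S9), and the recovery unit passes all N2, so N2 in S14 = N2 in S9 = 615 kg/min.
CH3OH in S14: m_A = 615×0.849 + (1−0.151)·(1−0.691)·m_A, so m_A = 522.13/0.7377 = 707.83 kg/min.
S9 = (1−0.691)×707.83 + 615 = 833.72 kg/min.
Recycle S1 = (1−0.151)×833.72 = 707.83 kg/min.

707.8 kg/min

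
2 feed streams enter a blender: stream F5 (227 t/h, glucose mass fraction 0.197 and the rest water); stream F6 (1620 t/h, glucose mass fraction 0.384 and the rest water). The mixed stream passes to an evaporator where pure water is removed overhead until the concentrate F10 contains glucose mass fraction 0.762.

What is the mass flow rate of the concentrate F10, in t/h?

875.1 t/h

glucose entering = 227×0.197 + 1620×0.384 = 666.8 t/h.
All glucose reports to F10, so F10 = 666.8/0.762 = 875.06 t/h.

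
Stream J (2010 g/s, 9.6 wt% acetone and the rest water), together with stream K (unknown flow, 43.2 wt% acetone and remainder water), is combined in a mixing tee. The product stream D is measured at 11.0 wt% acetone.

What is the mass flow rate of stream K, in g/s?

87.39 g/s

Let K be the unknown flow. Total out = 2010 + K.
acetone balance: 192.96 + 0.432·K = 0.110·(2010 + K)
(0.432 − 0.110)·K = 0.110×2010 − 192.96 = 28.14
K = 28.14 / 0.322 = 87.391 g/s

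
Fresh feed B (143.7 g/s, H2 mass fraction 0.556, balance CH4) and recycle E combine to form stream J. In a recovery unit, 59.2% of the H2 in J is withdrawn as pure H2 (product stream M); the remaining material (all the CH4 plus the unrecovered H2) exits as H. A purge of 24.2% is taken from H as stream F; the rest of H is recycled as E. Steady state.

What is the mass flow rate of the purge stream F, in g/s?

75.22 g/s

CH4 enters only via B and leaves only via the purge: 143.7×0.444 = 0.242×(CH4 in H), and the recovery unit passes all CH4, so CH4 in J = CH4 in H = 263.65 g/s.
H2 in J: m_A = 143.7×0.556 + (1−0.242)·(1−0.592)·m_A, so m_A = 79.897/0.6907 = 115.67 g/s.
H = (1−0.592)×115.67 + 263.65 = 310.84 g/s.
Purge F = 0.242×310.84 = 75.224 g/s.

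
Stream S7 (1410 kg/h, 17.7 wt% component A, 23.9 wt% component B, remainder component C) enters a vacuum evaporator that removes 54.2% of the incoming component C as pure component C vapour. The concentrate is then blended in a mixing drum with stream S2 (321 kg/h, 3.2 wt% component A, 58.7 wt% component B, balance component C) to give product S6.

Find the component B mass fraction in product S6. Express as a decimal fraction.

0.409

Vapour removed = 0.542×0.584×1410 = 446.3 kg/h; concentrate = 963.7 kg/h.
component B reaching the mixer = 336.99 (from concentrate) + 321×0.587 = 525.42 kg/h.
Product flow = 963.7 + 321 = 1284.7 kg/h; component B fraction = 0.409.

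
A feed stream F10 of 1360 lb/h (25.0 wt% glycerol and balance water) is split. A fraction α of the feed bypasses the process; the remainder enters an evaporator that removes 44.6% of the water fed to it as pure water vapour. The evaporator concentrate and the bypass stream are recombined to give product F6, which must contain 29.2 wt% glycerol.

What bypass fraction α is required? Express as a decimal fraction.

0.570

All 1360×0.250 = 340 lb/h of glycerol reaches F6, so F6 = 340/0.292 = 1164.4 lb/h and vapour = 195.62 lb/h.
The evaporator receives (1−α)·1360 of feed at 0.750 water and removes 0.446 of that water:
0.446×0.750×(1−α)×1360 = 195.62
(1−α) = 195.62/454.92 = 0.4300;  α = 0.5700.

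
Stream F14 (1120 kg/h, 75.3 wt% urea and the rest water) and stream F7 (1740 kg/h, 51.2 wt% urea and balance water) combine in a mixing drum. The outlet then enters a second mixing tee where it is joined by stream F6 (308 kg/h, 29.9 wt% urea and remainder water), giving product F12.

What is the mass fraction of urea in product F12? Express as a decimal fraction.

0.576

Overall, product flow = 3168 kg/h.
urea in = 1120×0.753 + 1740×0.512 + 308×0.299 = 1826.3 kg/h.
urea fraction in F12 = 0.576.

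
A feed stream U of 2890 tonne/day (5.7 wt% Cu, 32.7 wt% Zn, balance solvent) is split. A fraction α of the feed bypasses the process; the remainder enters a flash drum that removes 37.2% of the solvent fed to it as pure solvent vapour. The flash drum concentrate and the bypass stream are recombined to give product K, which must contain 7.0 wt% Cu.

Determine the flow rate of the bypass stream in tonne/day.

All 2890×0.057 = 164.73 tonne/day of Cu reaches K, so K = 164.73/0.070 = 2353.3 tonne/day and vapour = 536.71 tonne/day.
The evaporator receives (1−α)·2890 of feed at 0.616 solvent and removes 0.372 of that solvent:
0.372×0.616×(1−α)×2890 = 536.71
(1−α) = 536.71/662.25 = 0.8104;  α = 0.1896.
Bypass flow = 0.1896×2890 = 547.82 tonne/day.

547.8 tonne/day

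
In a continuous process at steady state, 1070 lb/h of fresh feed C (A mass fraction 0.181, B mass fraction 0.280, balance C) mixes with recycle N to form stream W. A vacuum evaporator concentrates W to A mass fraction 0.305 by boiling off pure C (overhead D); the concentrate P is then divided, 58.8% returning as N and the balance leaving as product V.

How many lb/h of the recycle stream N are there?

906.2 lb/h

Overall A balance (none leaves overhead): A in fresh feed = A in product, i.e. 1070×0.181 = (1−0.588)·P·0.305.
P = 193.67/(0.305×0.412) = 1541.2 lb/h.
Recycle N = 0.588×1541.2 = 906.24 lb/h.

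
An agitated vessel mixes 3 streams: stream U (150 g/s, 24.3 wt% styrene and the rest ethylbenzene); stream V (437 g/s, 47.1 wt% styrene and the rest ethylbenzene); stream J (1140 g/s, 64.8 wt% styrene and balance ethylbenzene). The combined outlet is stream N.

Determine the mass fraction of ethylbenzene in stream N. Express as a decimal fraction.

Total flow out = 150 + 437 + 1140 = 1727 g/s.
ethylbenzene in = 150×0.757 + 437×0.529 + 1140×0.352 = 746 g/s.
ethylbenzene mass fraction in N = 746/1727 = 0.432.

0.432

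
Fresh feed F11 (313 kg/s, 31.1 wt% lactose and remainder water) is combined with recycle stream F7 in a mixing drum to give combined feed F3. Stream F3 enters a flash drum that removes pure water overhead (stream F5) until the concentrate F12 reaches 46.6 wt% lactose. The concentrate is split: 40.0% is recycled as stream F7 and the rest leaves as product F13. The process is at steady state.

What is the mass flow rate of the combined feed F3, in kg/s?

452.3 kg/s

Overall lactose balance (none leaves overhead): lactose in fresh feed = lactose in product, i.e. 313×0.311 = (1−0.400)·F12·0.466.
F12 = 97.343/(0.466×0.600) = 348.15 kg/s.
Recycle F7 = 0.400×348.15 = 139.26 kg/s.
Combined feed F3 = 313 + 139.26 = 452.26 kg/s.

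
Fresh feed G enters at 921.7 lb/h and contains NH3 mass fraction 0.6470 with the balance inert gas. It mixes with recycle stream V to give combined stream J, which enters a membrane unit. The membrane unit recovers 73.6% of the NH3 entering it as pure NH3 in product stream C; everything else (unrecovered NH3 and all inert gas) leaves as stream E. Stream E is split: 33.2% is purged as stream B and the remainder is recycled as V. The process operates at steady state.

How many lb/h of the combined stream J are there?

inert gas enters only via G and leaves only via the purge: 921.7×0.353 = 0.332×(inert gas in E), and the membrane unit passes all inert gas, so inert gas in J = inert gas in E = 980 lb/h.
NH3 in J: m_A = 921.7×0.647 + (1−0.332)·(1−0.736)·m_A, so m_A = 596.34/0.8236 = 724.02 lb/h.
J = 724.02 + 980 = 1704 lb/h.

1704 lb/h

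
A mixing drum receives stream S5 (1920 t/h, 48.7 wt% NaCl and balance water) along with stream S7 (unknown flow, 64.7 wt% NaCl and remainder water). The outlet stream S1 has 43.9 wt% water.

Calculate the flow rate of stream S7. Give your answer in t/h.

Let S7 be the unknown flow. Total out = 1920 + S7.
water balance: 984.96 + 0.353·S7 = 0.439·(1920 + S7)
(0.353 − 0.439)·S7 = 0.439×1920 − 984.96 = -142.08
S7 = -142.08 / -0.086 = 1652.1 t/h

1652 t/h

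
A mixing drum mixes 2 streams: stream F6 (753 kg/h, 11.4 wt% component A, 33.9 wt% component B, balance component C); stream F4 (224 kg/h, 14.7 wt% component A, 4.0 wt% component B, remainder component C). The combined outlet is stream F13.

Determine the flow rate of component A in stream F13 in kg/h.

component A out = component A in = 753×0.114 + 224×0.147 = 118.77 kg/h.

118.8 kg/h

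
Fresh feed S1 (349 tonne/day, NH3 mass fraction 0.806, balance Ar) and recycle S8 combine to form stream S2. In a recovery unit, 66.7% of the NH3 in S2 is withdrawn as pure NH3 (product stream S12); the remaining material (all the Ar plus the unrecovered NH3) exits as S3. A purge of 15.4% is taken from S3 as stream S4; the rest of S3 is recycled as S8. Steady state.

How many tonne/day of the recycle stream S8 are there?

Ar enters only via S1 and leaves only via the purge: 349×0.194 = 0.154×(Ar in S3), and the recovery unit passes all Ar, so Ar in S2 = Ar in S3 = 439.65 tonne/day.
NH3 in S2: m_A = 349×0.806 + (1−0.154)·(1−0.667)·m_A, so m_A = 281.29/0.7183 = 391.62 tonne/day.
S3 = (1−0.667)×391.62 + 439.65 = 570.06 tonne/day.
Recycle S8 = (1−0.154)×570.06 = 482.27 tonne/day.

482.3 tonne/day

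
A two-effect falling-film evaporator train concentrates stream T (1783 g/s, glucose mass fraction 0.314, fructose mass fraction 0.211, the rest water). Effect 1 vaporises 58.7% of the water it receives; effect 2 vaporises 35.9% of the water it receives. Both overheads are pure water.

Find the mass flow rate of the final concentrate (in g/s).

1160 g/s

water in feed = 1783×0.475 = 846.92 g/s.
After stage 1: water left = (1−0.587)×846.92 = 349.78; stream total = 1285.9 g/s.
After stage 2: water left = (1−0.359)×349.78 = 224.21; final concentrate = 1160.3 g/s.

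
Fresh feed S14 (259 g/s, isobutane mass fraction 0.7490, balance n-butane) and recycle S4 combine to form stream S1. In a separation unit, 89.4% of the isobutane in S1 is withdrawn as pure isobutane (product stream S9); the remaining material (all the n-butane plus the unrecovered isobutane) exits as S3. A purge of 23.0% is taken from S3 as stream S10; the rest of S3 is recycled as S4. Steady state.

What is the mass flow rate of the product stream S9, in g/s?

isobutane in S1: m_A = 259×0.749 + (1−0.230)·(1−0.894)·m_A, so m_A = 193.99/0.9184 = 211.23 g/s.
Product S9 = 0.894×211.23 = 188.84 g/s.

188.8 g/s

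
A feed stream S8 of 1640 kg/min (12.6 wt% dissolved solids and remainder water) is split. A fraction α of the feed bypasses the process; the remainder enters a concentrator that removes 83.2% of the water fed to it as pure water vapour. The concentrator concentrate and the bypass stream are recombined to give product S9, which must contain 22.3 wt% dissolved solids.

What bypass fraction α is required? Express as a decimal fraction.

All 1640×0.126 = 206.64 kg/min of dissolved solids reaches S9, so S9 = 206.64/0.223 = 926.64 kg/min and vapour = 713.36 kg/min.
The evaporator receives (1−α)·1640 of feed at 0.874 water and removes 0.832 of that water:
0.832×0.874×(1−α)×1640 = 713.36
(1−α) = 713.36/1192.6 = 0.5982;  α = 0.4018.

0.402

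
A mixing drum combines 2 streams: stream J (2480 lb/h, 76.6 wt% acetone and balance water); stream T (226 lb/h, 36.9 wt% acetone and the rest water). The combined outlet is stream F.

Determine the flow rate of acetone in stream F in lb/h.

acetone out = acetone in = 2480×0.766 + 226×0.369 = 1983.1 lb/h.

1983 lb/h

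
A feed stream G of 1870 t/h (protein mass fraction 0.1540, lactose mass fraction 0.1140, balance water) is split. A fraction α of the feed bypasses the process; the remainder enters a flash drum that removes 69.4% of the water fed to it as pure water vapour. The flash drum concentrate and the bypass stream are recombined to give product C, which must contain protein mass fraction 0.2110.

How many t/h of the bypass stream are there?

All 1870×0.154 = 287.98 t/h of protein reaches C, so C = 287.98/0.211 = 1364.8 t/h and vapour = 505.17 t/h.
The evaporator receives (1−α)·1870 of feed at 0.732 water and removes 0.694 of that water:
0.694×0.732×(1−α)×1870 = 505.17
(1−α) = 505.17/949.97 = 0.5318;  α = 0.4682.
Bypass flow = 0.4682×1870 = 875.59 t/h.

875.6 t/h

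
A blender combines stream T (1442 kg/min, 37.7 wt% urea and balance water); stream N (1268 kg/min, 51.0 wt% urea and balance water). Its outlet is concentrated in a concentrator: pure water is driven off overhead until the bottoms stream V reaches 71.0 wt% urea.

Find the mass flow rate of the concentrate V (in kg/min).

1676 kg/min

urea entering = 1442×0.377 + 1268×0.510 = 1190.3 kg/min.
All urea reports to V, so V = 1190.3/0.710 = 1676.5 kg/min.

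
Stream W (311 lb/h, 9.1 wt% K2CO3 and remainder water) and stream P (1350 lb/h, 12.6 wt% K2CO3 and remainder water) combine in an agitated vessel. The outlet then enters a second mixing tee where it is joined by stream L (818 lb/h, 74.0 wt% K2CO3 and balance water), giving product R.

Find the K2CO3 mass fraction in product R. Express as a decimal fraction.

0.324

Overall, product flow = 2479 lb/h.
K2CO3 in = 311×0.091 + 1350×0.126 + 818×0.740 = 803.72 lb/h.
K2CO3 fraction in R = 0.324.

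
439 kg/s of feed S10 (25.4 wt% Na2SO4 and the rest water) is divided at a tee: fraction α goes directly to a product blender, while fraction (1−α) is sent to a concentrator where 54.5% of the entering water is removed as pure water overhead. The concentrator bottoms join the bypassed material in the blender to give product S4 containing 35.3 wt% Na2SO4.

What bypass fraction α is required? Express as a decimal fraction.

0.310

All 439×0.254 = 111.51 kg/s of Na2SO4 reaches S4, so S4 = 111.51/0.353 = 315.88 kg/s and vapour = 123.12 kg/s.
The evaporator receives (1−α)·439 of feed at 0.746 water and removes 0.545 of that water:
0.545×0.746×(1−α)×439 = 123.12
(1−α) = 123.12/178.48 = 0.6898;  α = 0.3102.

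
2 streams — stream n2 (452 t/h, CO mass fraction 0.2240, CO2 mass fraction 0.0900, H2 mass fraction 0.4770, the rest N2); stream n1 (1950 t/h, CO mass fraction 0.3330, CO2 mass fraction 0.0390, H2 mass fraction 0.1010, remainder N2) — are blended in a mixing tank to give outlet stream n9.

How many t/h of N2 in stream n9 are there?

1122 t/h

N2 out = N2 in = 452×0.209 + 1950×0.527 = 1122.1 t/h.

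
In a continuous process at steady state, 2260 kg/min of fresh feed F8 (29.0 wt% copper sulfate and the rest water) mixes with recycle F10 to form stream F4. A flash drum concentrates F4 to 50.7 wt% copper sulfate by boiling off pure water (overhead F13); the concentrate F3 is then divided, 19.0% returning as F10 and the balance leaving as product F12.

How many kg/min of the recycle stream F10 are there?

303.2 kg/min

Overall copper sulfate balance (none leaves overhead): copper sulfate in fresh feed = copper sulfate in product, i.e. 2260×0.290 = (1−0.190)·F3·0.507.
F3 = 655.4/(0.507×0.810) = 1595.9 kg/min.
Recycle F10 = 0.190×1595.9 = 303.23 kg/min.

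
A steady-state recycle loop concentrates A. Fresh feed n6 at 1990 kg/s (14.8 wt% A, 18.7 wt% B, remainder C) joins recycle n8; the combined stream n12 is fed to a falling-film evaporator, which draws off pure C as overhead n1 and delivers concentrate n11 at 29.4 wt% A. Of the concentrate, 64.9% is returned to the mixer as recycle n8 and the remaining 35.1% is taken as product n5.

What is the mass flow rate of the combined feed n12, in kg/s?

3842 kg/s

Overall A balance (none leaves overhead): A in fresh feed = A in product, i.e. 1990×0.148 = (1−0.649)·n11·0.294.
n11 = 294.52/(0.294×0.351) = 2854 kg/s.
Recycle n8 = 0.649×2854 = 1852.3 kg/s.
Combined feed n12 = 1990 + 1852.3 = 3842.3 kg/s.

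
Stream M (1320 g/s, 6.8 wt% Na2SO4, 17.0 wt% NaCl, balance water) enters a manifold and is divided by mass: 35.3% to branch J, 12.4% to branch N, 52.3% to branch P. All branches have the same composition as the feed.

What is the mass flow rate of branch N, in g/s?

163.7 g/s

Branch N flow = 0.124×1320 = 163.68 g/s.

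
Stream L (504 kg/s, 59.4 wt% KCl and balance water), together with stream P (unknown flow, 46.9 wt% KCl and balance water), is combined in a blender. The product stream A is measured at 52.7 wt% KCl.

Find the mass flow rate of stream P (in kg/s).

582.2 kg/s

Let P be the unknown flow. Total out = 504 + P.
KCl balance: 299.38 + 0.469·P = 0.527·(504 + P)
(0.469 − 0.527)·P = 0.527×504 − 299.38 = -33.768
P = -33.768 / -0.058 = 582.21 kg/s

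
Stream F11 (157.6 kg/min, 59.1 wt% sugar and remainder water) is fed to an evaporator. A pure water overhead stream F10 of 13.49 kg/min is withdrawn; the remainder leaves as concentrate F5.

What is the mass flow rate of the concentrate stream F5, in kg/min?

Concentrate = 157.6 − 13.49 = 144.11 kg/min.

144.1 kg/min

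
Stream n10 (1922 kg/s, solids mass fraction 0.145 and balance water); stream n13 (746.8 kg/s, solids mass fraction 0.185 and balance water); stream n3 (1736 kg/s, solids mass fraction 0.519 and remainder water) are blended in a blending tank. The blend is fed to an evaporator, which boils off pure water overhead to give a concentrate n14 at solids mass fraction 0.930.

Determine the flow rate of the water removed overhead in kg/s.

2988 kg/s

solids entering = 1922×0.145 + 746.8×0.185 + 1736×0.519 = 1317.8 kg/s.
All solids reports to n14, so n14 = 1317.8/0.930 = 1417 kg/s.
Total feed = 4404.8 kg/s; overhead = 4404.8 − 1417 = 2987.8 kg/s.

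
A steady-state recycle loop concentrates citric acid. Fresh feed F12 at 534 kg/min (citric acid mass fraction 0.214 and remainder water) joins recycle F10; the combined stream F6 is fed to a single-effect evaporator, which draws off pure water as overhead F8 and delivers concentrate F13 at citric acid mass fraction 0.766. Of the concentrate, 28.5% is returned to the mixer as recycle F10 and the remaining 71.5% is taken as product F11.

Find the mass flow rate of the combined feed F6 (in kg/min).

593.5 kg/min

Overall citric acid balance (none leaves overhead): citric acid in fresh feed = citric acid in product, i.e. 534×0.214 = (1−0.285)·F13·0.766.
F13 = 114.28/(0.766×0.715) = 208.65 kg/min.
Recycle F10 = 0.285×208.65 = 59.466 kg/min.
Combined feed F6 = 534 + 59.466 = 593.47 kg/min.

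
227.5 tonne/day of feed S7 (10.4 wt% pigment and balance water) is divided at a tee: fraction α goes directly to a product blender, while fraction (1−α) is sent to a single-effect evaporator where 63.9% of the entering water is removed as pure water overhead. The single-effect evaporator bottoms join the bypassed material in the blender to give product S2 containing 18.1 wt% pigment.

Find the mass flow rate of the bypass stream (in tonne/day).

58.46 tonne/day

All 227.5×0.104 = 23.66 tonne/day of pigment reaches S2, so S2 = 23.66/0.181 = 130.72 tonne/day and vapour = 96.782 tonne/day.
The evaporator receives (1−α)·227.5 of feed at 0.896 water and removes 0.639 of that water:
0.639×0.896×(1−α)×227.5 = 96.782
(1−α) = 96.782/130.25 = 0.7430;  α = 0.2570.
Bypass flow = 0.2570×227.5 = 58.462 tonne/day.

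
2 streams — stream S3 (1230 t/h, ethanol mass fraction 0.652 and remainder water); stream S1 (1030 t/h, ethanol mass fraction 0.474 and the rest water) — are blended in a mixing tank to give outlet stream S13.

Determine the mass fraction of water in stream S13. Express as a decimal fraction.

Total flow out = 1230 + 1030 = 2260 t/h.
water in = 1230×0.348 + 1030×0.526 = 969.82 t/h.
water mass fraction in S13 = 969.82/2260 = 0.429.

0.429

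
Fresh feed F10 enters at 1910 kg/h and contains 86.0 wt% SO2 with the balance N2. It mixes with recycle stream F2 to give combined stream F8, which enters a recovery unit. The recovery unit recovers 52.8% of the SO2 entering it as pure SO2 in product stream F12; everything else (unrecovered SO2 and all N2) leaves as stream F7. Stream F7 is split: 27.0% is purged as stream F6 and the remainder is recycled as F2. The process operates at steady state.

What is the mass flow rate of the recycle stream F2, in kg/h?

N2 enters only via F10 and leaves only via the purge: 1910×0.140 = 0.270×(N2 in F7), and the recovery unit passes all N2, so N2 in F8 = N2 in F7 = 990.37 kg/h.
SO2 in F8: m_A = 1910×0.860 + (1−0.270)·(1−0.528)·m_A, so m_A = 1642.6/0.6554 = 2506.1 kg/h.
F7 = (1−0.528)×2506.1 + 990.37 = 2173.3 kg/h.
Recycle F2 = (1−0.270)×2173.3 = 1586.5 kg/h.

1586 kg/h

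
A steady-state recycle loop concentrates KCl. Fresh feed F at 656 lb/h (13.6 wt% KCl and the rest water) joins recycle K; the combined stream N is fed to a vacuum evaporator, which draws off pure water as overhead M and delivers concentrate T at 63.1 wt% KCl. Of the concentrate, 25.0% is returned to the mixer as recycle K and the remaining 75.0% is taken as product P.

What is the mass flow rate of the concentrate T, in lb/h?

188.5 lb/h

Overall KCl balance (none leaves overhead): KCl in fresh feed = KCl in product, i.e. 656×0.136 = (1−0.250)·T·0.631.
T = 89.216/(0.631×0.750) = 188.52 lb/h.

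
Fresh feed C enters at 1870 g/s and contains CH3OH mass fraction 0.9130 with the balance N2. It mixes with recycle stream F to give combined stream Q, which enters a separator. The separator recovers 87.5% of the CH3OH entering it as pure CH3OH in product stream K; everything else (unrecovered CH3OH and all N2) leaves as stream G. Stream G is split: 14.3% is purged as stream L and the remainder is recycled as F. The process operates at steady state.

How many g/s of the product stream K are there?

CH3OH in Q: m_A = 1870×0.913 + (1−0.143)·(1−0.875)·m_A, so m_A = 1707.3/0.8929 = 1912.1 g/s.
Product K = 0.875×1912.1 = 1673.1 g/s.

1673 g/s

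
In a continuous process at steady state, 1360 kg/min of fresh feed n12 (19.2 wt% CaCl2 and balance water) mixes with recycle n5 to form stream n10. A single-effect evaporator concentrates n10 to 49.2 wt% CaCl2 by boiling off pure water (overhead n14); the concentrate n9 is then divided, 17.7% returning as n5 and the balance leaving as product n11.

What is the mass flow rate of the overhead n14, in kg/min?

Overall CaCl2 balance (none leaves overhead): CaCl2 in fresh feed = CaCl2 in product, i.e. 1360×0.192 = (1−0.177)·n9·0.492.
n9 = 261.12/(0.492×0.823) = 644.87 kg/min.
Recycle n5 = 0.177×644.87 = 114.14 kg/min.
Combined feed n10 = 1360 + 114.14 = 1474.1 kg/min.
Overhead n14 = n10 − n9 = 1474.1 − 644.87 = 829.27 kg/min.

829.3 kg/min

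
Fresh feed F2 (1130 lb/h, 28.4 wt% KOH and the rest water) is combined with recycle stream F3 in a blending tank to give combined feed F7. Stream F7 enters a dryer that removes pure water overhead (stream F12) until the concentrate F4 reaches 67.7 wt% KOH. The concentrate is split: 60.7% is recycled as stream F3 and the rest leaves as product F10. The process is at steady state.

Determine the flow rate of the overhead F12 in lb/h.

656 lb/h

Overall KOH balance (none leaves overhead): KOH in fresh feed = KOH in product, i.e. 1130×0.284 = (1−0.607)·F4·0.677.
F4 = 320.92/(0.677×0.393) = 1206.2 lb/h.
Recycle F3 = 0.607×1206.2 = 732.16 lb/h.
Combined feed F7 = 1130 + 732.16 = 1862.2 lb/h.
Overhead F12 = F7 − F4 = 1862.2 − 1206.2 = 655.97 lb/h.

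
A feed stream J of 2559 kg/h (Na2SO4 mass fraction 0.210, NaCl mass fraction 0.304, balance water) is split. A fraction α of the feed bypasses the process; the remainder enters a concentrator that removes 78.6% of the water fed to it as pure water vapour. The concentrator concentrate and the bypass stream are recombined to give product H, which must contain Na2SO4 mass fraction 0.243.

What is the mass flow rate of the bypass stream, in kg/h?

All 2559×0.210 = 537.39 kg/h of Na2SO4 reaches H, so H = 537.39/0.243 = 2211.5 kg/h and vapour = 347.52 kg/h.
The evaporator receives (1−α)·2559 of feed at 0.486 water and removes 0.786 of that water:
0.786×0.486×(1−α)×2559 = 347.52
(1−α) = 347.52/977.53 = 0.3555;  α = 0.6445.
Bypass flow = 0.6445×2559 = 1649.3 kg/h.

1649 kg/h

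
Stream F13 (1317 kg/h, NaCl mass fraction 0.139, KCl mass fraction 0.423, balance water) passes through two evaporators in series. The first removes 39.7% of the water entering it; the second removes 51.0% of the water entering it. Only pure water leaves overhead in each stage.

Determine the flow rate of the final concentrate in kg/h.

910.6 kg/h

water in feed = 1317×0.438 = 576.85 kg/h.
After stage 1: water left = (1−0.397)×576.85 = 347.84; stream total = 1088 kg/h.
After stage 2: water left = (1−0.510)×347.84 = 170.44; final concentrate = 910.59 kg/h.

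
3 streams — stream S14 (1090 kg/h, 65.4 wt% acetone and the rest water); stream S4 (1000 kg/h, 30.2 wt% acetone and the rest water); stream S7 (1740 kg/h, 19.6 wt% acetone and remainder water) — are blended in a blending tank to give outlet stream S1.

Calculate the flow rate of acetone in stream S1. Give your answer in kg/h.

acetone out = acetone in = 1090×0.654 + 1000×0.302 + 1740×0.196 = 1355.9 kg/h.

1356 kg/h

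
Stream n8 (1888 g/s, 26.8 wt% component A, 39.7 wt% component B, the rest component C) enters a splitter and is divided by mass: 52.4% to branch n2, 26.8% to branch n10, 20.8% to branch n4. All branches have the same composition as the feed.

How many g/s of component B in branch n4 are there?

155.9 g/s

Branch n4 total = 0.208×1888 = 392.7 g/s.
component B in n4 = 0.397×392.7 = 155.9 g/s.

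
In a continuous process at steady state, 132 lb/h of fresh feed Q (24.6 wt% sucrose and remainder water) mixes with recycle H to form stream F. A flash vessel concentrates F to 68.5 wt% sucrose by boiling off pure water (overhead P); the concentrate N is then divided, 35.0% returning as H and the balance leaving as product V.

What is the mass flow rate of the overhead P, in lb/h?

84.6 lb/h

Overall sucrose balance (none leaves overhead): sucrose in fresh feed = sucrose in product, i.e. 132×0.246 = (1−0.350)·N·0.685.
N = 32.472/(0.685×0.650) = 72.93 lb/h.
Recycle H = 0.350×72.93 = 25.525 lb/h.
Combined feed F = 132 + 25.525 = 157.53 lb/h.
Overhead P = F − N = 157.53 − 72.93 = 84.596 lb/h.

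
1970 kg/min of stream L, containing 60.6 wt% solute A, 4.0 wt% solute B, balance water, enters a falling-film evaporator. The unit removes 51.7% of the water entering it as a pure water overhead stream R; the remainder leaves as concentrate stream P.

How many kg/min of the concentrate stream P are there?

water entering = 1970×0.354 = 697.38 kg/min; overhead removed = 0.517×697.38 = 360.55 kg/min.
Concentrate = 1970 − 360.55 = 1609.5 kg/min.

1609 kg/min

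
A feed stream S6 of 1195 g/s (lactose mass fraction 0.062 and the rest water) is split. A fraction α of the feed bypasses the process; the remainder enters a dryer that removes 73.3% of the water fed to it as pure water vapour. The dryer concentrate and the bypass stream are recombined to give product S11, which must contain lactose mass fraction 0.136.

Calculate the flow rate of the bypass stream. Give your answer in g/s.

249.3 g/s

All 1195×0.062 = 74.09 g/s of lactose reaches S11, so S11 = 74.09/0.136 = 544.78 g/s and vapour = 650.22 g/s.
The evaporator receives (1−α)·1195 of feed at 0.938 water and removes 0.733 of that water:
0.733×0.938×(1−α)×1195 = 650.22
(1−α) = 650.22/821.63 = 0.7914;  α = 0.2086.
Bypass flow = 0.2086×1195 = 249.3 g/s.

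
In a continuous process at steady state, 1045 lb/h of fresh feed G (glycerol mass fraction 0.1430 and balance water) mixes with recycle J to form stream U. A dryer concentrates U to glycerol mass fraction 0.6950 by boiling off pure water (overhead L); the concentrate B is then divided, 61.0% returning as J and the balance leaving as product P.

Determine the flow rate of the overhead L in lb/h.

830 lb/h

Overall glycerol balance (none leaves overhead): glycerol in fresh feed = glycerol in product, i.e. 1045×0.143 = (1−0.610)·B·0.695.
B = 149.43/(0.695×0.390) = 551.32 lb/h.
Recycle J = 0.610×551.32 = 336.3 lb/h.
Combined feed U = 1045 + 336.3 = 1381.3 lb/h.
Overhead L = U − B = 1381.3 − 551.32 = 829.99 lb/h.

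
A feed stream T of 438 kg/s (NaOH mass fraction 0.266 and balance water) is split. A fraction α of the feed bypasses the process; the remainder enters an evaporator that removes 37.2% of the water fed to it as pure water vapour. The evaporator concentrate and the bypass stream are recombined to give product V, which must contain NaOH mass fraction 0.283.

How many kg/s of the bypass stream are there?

All 438×0.266 = 116.51 kg/s of NaOH reaches V, so V = 116.51/0.283 = 411.69 kg/s and vapour = 26.311 kg/s.
The evaporator receives (1−α)·438 of feed at 0.734 water and removes 0.372 of that water:
0.372×0.734×(1−α)×438 = 26.311
(1−α) = 26.311/119.6 = 0.2200;  α = 0.7800.
Bypass flow = 0.7800×438 = 341.64 kg/s.

341.6 kg/s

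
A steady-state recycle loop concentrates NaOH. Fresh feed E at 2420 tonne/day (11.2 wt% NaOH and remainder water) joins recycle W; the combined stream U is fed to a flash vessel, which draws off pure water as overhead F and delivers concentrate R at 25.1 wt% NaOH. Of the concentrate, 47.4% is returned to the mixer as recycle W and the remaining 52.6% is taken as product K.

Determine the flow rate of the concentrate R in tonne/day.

Overall NaOH balance (none leaves overhead): NaOH in fresh feed = NaOH in product, i.e. 2420×0.112 = (1−0.474)·R·0.251.
R = 271.04/(0.251×0.526) = 2052.9 tonne/day.

2053 tonne/day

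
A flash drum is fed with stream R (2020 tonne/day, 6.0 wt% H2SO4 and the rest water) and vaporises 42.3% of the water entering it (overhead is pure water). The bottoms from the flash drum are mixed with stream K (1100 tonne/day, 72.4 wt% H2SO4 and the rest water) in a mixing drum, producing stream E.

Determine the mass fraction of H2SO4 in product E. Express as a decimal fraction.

0.3961

Vapour removed = 0.423×0.940×2020 = 803.19 tonne/day; concentrate = 1216.8 tonne/day.
H2SO4 reaching the mixer = 121.2 (from concentrate) + 1100×0.724 = 917.6 tonne/day.
Product flow = 1216.8 + 1100 = 2316.8 tonne/day; H2SO4 fraction = 0.3961.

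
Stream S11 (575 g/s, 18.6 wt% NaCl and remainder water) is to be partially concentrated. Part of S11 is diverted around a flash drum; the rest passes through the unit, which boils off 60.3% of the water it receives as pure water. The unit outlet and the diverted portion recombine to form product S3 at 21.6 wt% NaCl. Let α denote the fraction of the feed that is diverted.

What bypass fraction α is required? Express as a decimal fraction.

All 575×0.186 = 106.95 g/s of NaCl reaches S3, so S3 = 106.95/0.216 = 495.14 g/s and vapour = 79.861 g/s.
The evaporator receives (1−α)·575 of feed at 0.814 water and removes 0.603 of that water:
0.603×0.814×(1−α)×575 = 79.861
(1−α) = 79.861/282.23 = 0.2830;  α = 0.7170.

0.717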